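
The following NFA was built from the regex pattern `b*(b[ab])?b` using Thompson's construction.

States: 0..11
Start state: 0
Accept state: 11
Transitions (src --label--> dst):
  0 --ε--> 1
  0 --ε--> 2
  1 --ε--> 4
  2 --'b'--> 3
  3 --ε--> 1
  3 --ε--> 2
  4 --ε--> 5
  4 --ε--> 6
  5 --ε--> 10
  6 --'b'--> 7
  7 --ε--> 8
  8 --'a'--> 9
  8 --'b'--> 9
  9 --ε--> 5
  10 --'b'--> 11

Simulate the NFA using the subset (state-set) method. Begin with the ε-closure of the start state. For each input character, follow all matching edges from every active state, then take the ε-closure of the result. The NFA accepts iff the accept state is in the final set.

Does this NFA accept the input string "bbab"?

S₀ = ε-closure({0}) = {0,1,2,4,5,6,10}
'b' @ 1: {1,2,3,4,5,6,7,8,10,11}  (accept∈set)
'b' @ 2: {1,2,3,4,5,6,7,8,9,10,11}  (accept∈set)
'a' @ 3: {5,9,10}
'b' @ 4: {11}  (accept∈set)
final: {11}; accept 11 in set

Answer: ACCEPT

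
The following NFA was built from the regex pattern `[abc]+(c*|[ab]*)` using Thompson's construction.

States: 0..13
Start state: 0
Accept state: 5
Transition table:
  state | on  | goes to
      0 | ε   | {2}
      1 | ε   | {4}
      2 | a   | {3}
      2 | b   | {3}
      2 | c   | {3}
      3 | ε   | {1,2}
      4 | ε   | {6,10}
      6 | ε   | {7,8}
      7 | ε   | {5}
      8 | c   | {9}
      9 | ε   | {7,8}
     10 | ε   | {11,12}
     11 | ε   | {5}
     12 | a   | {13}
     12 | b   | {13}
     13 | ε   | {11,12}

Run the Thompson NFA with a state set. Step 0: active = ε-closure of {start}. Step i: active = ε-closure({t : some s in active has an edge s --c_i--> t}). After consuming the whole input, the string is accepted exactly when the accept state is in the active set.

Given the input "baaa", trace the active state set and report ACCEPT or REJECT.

Answer: ACCEPT

Derivation:
S₀ = ε-closure({0}) = {0,2}
'b' @ 1: {1,2,3,4,5,6,7,8,10,11,12}  [accepting]
'a' @ 2: {1,2,3,4,5,6,7,8,10,11,12,13}  [accepting]
'a' @ 3: {1,2,3,4,5,6,7,8,10,11,12,13}  [accepting]
'a' @ 4: {1,2,3,4,5,6,7,8,10,11,12,13}  [accepting]
after full input: {1,2,3,4,5,6,7,8,10,11,12,13}  (accept=5 in)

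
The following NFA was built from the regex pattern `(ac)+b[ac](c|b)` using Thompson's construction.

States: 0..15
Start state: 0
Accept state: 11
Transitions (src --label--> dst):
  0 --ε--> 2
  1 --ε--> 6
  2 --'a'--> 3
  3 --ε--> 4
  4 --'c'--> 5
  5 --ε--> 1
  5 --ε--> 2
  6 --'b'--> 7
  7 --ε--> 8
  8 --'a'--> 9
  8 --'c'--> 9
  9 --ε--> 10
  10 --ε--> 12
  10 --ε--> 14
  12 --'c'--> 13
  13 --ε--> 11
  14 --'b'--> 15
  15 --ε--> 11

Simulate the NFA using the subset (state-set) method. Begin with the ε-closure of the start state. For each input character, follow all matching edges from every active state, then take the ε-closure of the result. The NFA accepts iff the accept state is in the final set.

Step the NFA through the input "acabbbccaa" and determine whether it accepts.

Answer: REJECT

Derivation:
start: ε-closure({0}) = {0,2}
'a' @ 1: {3,4}
'c' @ 2: {1,2,5,6}
'a' @ 3: {3,4}
'b' @ 4: {}  — state set empty
rest 'bbccaa' ignored (set empty)
after full input: {}  (accept=11 not in)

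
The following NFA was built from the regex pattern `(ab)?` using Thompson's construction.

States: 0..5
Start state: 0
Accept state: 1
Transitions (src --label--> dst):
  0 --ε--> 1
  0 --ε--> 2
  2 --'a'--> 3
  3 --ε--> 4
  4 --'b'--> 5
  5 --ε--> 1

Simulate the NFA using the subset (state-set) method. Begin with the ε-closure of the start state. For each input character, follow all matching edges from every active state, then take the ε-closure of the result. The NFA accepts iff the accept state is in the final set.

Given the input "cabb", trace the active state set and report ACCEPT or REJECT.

start: ε-closure({0}) = {0,1,2}
'c' @ 1: {}  — no active states
rest 'abb' ignored (set empty)
after full input: {}  (accept=1 not in)

Answer: REJECT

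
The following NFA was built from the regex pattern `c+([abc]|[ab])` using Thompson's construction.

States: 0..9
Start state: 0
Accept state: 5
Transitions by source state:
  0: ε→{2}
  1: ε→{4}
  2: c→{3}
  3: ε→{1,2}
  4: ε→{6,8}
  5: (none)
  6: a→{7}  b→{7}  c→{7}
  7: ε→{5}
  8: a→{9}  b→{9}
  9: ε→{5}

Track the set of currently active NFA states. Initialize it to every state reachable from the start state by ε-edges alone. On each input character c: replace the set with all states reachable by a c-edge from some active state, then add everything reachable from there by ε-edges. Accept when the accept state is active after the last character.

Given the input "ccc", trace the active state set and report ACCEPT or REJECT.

initial (ε-close {0}): {0,2}
'c' @ 1: {1,2,3,4,6,8}
'c' @ 2: {1,2,3,4,5,6,7,8}  (accept∈set)
'c' @ 3: {1,2,3,4,5,6,7,8}  (accept∈set)
final: {1,2,3,4,5,6,7,8}; accept 5 in set

Answer: ACCEPT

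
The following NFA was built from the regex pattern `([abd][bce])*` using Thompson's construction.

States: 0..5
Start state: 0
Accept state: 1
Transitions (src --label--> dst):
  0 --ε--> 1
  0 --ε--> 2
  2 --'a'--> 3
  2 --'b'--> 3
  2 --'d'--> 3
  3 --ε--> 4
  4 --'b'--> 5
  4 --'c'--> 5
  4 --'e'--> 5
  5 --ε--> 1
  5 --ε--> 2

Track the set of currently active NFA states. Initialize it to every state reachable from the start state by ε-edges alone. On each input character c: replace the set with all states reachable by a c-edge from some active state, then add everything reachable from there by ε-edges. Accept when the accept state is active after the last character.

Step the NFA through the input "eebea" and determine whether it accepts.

initial (ε-close {0}): {0,1,2}
'e' @ 1: {}  — dead — no transitions
rest 'ebea' ignored (set empty)
end set {} — state 1 not in

Answer: REJECT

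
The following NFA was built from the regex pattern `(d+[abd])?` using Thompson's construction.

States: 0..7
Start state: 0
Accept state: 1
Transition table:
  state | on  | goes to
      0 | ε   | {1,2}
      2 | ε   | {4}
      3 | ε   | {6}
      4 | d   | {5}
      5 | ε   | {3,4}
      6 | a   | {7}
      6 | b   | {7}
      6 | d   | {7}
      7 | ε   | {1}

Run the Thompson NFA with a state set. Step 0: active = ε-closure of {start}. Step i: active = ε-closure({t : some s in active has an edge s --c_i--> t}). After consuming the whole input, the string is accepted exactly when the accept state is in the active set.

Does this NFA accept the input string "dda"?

S₀ = ε-closure({0}) = {0,1,2,4}
'd' @ 1: {3,4,5,6}
'd' @ 2: {1,3,4,5,6,7}  ✓accept
'a' @ 3: {1,7}  ✓accept
after full input: {1,7}  (accept=1 in)

Answer: ACCEPT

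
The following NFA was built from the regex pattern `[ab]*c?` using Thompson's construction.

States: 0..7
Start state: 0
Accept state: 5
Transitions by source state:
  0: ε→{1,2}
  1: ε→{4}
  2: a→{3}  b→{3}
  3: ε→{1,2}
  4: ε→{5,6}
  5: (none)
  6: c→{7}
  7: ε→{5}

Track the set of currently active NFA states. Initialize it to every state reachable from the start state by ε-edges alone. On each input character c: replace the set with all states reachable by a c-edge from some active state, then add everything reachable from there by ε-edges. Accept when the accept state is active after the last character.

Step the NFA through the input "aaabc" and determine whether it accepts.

initial (ε-close {0}): {0,1,2,4,5,6}
'a' @ 1: {1,2,3,4,5,6}  ✓accept
'a' @ 2: {1,2,3,4,5,6}  ✓accept
'a' @ 3: {1,2,3,4,5,6}  ✓accept
'b' @ 4: {1,2,3,4,5,6}  ✓accept
'c' @ 5: {5,7}  ✓accept
after full input: {5,7}  (accept=5 in)

Answer: ACCEPT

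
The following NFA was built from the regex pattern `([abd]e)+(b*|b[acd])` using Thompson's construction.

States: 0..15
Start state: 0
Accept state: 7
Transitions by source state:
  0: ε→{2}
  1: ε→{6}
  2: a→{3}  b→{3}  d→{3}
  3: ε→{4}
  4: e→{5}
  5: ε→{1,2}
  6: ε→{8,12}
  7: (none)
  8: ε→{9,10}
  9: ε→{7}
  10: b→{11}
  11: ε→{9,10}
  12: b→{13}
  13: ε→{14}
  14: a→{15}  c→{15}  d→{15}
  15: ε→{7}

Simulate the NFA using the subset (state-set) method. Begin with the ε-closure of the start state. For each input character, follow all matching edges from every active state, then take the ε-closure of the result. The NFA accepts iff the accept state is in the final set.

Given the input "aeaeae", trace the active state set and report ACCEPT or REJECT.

S₀ = ε-closure({0}) = {0,2}
'a' @ 1: {3,4}
'e' @ 2: {1,2,5,6,7,8,9,10,12}  (accept∈set)
'a' @ 3: {3,4}
'e' @ 4: {1,2,5,6,7,8,9,10,12}  (accept∈set)
'a' @ 5: {3,4}
'e' @ 6: {1,2,5,6,7,8,9,10,12}  (accept∈set)
final: {1,2,5,6,7,8,9,10,12}; accept 7 in set

Answer: ACCEPT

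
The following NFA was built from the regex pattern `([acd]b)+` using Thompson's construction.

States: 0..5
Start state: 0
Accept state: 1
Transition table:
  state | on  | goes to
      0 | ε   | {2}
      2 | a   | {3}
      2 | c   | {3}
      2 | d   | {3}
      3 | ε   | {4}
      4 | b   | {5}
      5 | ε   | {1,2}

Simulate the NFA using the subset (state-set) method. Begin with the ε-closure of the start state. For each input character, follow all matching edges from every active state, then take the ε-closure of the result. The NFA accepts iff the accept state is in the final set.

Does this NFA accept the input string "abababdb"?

start: ε-closure({0}) = {0,2}
'a' @ 1: {3,4}
'b' @ 2: {1,2,5}  [accepting]
'a' @ 3: {3,4}
'b' @ 4: {1,2,5}  [accepting]
'a' @ 5: {3,4}
'b' @ 6: {1,2,5}  [accepting]
'd' @ 7: {3,4}
'b' @ 8: {1,2,5}  [accepting]
end set {1,2,5} — state 1 in

Answer: ACCEPT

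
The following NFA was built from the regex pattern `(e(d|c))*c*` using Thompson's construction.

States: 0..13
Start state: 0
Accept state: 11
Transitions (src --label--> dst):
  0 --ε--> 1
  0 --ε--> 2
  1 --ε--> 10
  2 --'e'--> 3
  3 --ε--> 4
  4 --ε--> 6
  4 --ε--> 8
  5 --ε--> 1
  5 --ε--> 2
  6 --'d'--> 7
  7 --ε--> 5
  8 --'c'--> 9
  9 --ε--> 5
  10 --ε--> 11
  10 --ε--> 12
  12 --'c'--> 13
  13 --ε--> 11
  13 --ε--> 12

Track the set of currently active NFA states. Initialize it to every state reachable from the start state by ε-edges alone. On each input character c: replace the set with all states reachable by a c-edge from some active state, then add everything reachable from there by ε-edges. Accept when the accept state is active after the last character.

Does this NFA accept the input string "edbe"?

Answer: REJECT

Trace:
initial (ε-close {0}): {0,1,2,10,11,12}
'e' @ 1: {3,4,6,8}
'd' @ 2: {1,2,5,7,10,11,12}  [accepting]
'b' @ 3: {}  — dead — no transitions
rest 'e' ignored (set empty)
final: {}; accept 11 not in set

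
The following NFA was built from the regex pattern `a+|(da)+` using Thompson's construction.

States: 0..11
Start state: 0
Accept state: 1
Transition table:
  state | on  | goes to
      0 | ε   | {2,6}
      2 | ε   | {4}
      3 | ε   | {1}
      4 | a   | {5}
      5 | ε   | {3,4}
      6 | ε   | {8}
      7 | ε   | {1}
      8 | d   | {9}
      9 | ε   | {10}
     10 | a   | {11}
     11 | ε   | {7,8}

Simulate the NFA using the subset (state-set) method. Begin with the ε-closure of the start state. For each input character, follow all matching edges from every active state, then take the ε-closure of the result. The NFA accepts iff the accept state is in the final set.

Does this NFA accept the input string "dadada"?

S₀ = ε-closure({0}) = {0,2,4,6,8}
'd' @ 1: {9,10}
'a' @ 2: {1,7,8,11}  ✓accept
'd' @ 3: {9,10}
'a' @ 4: {1,7,8,11}  ✓accept
'd' @ 5: {9,10}
'a' @ 6: {1,7,8,11}  ✓accept
final: {1,7,8,11}; accept 1 in set

Answer: ACCEPT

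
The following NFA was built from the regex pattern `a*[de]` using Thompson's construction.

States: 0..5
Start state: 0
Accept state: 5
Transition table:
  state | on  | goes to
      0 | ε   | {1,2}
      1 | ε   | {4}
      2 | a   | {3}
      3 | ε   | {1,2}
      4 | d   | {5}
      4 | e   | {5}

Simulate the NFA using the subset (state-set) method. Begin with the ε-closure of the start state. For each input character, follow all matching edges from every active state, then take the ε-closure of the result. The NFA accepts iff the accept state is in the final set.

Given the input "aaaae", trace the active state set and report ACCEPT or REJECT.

Answer: ACCEPT

Trace:
initial (ε-close {0}): {0,1,2,4}
'a' @ 1: {1,2,3,4}
'a' @ 2: {1,2,3,4}
'a' @ 3: {1,2,3,4}
'a' @ 4: {1,2,3,4}
'e' @ 5: {5}  ✓accept
after full input: {5}  (accept=5 in)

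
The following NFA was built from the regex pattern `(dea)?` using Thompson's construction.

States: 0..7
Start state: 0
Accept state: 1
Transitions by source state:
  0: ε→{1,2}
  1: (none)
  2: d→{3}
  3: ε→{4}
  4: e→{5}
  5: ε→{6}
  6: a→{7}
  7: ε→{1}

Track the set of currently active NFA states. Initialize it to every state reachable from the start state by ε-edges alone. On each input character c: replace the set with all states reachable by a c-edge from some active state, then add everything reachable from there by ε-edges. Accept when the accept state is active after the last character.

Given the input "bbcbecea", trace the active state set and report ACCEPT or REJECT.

Answer: REJECT

Derivation:
start: ε-closure({0}) = {0,1,2}
'b' @ 1: {}  — dead — no transitions
rest 'bcbecea' ignored (set empty)
end set {} — state 1 not in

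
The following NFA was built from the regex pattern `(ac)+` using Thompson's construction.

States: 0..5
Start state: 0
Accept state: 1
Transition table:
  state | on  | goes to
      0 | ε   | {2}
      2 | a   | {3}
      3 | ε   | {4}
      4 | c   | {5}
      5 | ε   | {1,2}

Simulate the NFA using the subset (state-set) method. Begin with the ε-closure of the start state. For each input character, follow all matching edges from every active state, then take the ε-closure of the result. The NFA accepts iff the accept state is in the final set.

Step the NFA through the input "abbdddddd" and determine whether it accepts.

Answer: REJECT

Steps:
S₀ = ε-closure({0}) = {0,2}
'a' @ 1: {3,4}
'b' @ 2: {}  — dead — no transitions
rest 'bdddddd' ignored (set empty)
end set {} — state 1 not in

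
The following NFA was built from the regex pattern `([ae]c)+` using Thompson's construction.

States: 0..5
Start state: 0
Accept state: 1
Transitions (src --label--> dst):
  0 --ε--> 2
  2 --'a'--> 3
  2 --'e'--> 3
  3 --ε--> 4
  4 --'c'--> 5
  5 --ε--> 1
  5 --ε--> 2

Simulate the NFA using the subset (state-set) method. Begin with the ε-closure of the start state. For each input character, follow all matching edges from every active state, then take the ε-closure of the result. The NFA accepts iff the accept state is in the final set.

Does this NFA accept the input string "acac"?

Answer: ACCEPT

Trace:
initial (ε-close {0}): {0,2}
'a' @ 1: {3,4}
'c' @ 2: {1,2,5}  ✓accept
'a' @ 3: {3,4}
'c' @ 4: {1,2,5}  ✓accept
end set {1,2,5} — state 1 in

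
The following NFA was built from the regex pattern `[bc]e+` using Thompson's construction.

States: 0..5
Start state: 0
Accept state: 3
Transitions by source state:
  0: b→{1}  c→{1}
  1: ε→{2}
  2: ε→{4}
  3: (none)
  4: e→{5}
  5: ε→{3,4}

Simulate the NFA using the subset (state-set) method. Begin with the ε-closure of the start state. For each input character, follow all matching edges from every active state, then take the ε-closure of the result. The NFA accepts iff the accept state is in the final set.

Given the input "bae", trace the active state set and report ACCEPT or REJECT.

initial (ε-close {0}): {0}
'b' @ 1: {1,2,4}
'a' @ 2: {}  — no active states
rest 'e' ignored (set empty)
final: {}; accept 3 not in set

Answer: REJECT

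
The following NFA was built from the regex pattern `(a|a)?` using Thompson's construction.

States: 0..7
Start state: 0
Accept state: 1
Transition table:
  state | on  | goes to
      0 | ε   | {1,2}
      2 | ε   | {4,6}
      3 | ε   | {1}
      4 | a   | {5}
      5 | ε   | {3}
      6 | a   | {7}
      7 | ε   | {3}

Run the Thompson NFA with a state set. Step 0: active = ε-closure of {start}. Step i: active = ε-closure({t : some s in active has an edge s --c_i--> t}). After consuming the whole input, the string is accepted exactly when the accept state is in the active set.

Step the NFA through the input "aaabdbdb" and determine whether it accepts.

Answer: REJECT

Derivation:
initial (ε-close {0}): {0,1,2,4,6}
'a' @ 1: {1,3,5,7}  (accept∈set)
'a' @ 2: {}  — no active states
rest 'abdbdb' ignored (set empty)
end set {} — state 1 not in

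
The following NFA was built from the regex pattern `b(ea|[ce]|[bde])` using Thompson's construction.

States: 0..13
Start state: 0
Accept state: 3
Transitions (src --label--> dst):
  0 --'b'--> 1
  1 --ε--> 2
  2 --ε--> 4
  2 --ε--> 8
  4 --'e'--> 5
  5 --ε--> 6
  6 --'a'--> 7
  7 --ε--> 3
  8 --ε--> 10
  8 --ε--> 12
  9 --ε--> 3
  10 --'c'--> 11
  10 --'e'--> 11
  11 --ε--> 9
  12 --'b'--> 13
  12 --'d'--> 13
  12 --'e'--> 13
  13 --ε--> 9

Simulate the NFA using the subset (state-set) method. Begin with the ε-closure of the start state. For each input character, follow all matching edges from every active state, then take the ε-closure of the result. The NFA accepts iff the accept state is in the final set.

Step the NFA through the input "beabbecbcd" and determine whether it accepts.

Answer: REJECT

Trace:
start: ε-closure({0}) = {0}
'b' @ 1: {1,2,4,8,10,12}
'e' @ 2: {3,5,6,9,11,13}  [accepting]
'a' @ 3: {3,7}  [accepting]
'b' @ 4: {}  — dead — no transitions
rest 'becbcd' ignored (set empty)
end set {} — state 3 not in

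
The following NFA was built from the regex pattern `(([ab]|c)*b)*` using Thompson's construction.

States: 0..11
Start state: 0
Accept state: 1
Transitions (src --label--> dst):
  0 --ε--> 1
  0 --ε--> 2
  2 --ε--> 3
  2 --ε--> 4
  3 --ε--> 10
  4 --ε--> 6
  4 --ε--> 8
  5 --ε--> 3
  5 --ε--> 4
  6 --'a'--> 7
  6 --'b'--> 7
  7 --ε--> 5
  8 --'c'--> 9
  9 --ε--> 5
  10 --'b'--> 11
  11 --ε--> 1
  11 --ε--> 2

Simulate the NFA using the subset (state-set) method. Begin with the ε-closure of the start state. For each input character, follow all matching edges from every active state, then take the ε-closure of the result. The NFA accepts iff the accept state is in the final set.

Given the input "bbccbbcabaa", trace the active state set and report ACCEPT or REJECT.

Answer: REJECT

Derivation:
S₀ = ε-closure({0}) = {0,1,2,3,4,6,8,10}
'b' @ 1: {1,2,3,4,5,6,7,8,10,11}  ✓accept
'b' @ 2: {1,2,3,4,5,6,7,8,10,11}  ✓accept
'c' @ 3: {3,4,5,6,8,9,10}
'c' @ 4: {3,4,5,6,8,9,10}
'b' @ 5: {1,2,3,4,5,6,7,8,10,11}  ✓accept
'b' @ 6: {1,2,3,4,5,6,7,8,10,11}  ✓accept
'c' @ 7: {3,4,5,6,8,9,10}
'a' @ 8: {3,4,5,6,7,8,10}
'b' @ 9: {1,2,3,4,5,6,7,8,10,11}  ✓accept
'a' @ 10: {3,4,5,6,7,8,10}
'a' @ 11: {3,4,5,6,7,8,10}
end set {3,4,5,6,7,8,10} — state 1 not in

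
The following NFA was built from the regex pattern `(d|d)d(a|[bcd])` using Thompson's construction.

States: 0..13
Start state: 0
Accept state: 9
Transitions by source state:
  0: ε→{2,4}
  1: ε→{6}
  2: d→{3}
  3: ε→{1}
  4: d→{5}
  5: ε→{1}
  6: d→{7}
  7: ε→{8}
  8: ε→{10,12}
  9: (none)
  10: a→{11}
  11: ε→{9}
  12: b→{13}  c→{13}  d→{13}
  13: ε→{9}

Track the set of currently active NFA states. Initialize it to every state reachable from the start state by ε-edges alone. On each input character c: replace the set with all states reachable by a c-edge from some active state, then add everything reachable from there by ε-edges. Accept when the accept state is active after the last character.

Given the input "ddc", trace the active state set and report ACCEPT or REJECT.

S₀ = ε-closure({0}) = {0,2,4}
'd' @ 1: {1,3,5,6}
'd' @ 2: {7,8,10,12}
'c' @ 3: {9,13}  [accepting]
end set {9,13} — state 9 in

Answer: ACCEPT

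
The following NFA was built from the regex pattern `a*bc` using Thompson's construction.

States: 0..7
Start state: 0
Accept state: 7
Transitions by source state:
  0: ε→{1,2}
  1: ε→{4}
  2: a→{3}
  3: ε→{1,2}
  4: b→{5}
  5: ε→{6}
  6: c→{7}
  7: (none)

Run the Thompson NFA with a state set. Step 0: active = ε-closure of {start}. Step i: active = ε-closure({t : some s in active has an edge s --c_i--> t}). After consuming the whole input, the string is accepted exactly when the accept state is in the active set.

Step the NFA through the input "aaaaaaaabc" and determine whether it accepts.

Answer: ACCEPT

Steps:
S₀ = ε-closure({0}) = {0,1,2,4}
'a' @ 1: {1,2,3,4}
'a' @ 2: {1,2,3,4}
'a' @ 3: {1,2,3,4}
'a' @ 4: {1,2,3,4}
'a' @ 5: {1,2,3,4}
'a' @ 6: {1,2,3,4}
'a' @ 7: {1,2,3,4}
'a' @ 8: {1,2,3,4}
'b' @ 9: {5,6}
'c' @ 10: {7}  [accepting]
end set {7} — state 7 in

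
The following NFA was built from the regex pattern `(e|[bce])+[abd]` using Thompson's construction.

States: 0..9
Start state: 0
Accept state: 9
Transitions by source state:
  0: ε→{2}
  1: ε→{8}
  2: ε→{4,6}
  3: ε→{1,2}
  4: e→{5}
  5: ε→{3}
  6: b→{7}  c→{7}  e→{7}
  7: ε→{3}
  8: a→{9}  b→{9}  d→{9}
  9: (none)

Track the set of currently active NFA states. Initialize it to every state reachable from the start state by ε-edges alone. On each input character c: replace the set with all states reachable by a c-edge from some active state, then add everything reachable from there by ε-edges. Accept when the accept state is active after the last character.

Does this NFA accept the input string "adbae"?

start: ε-closure({0}) = {0,2,4,6}
'a' @ 1: {}  — dead — no transitions
rest 'dbae' ignored (set empty)
end set {} — state 9 not in

Answer: REJECT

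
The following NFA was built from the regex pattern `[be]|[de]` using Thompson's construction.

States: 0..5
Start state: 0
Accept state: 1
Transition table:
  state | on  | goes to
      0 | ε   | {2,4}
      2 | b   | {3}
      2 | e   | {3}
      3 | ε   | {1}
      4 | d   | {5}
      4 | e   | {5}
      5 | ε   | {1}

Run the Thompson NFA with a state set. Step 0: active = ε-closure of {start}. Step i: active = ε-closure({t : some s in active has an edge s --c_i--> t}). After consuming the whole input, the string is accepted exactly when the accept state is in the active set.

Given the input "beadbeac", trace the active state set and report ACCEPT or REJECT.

start: ε-closure({0}) = {0,2,4}
'b' @ 1: {1,3}  ✓accept
'e' @ 2: {}  — no active states
rest 'adbeac' ignored (set empty)
final: {}; accept 1 not in set

Answer: REJECT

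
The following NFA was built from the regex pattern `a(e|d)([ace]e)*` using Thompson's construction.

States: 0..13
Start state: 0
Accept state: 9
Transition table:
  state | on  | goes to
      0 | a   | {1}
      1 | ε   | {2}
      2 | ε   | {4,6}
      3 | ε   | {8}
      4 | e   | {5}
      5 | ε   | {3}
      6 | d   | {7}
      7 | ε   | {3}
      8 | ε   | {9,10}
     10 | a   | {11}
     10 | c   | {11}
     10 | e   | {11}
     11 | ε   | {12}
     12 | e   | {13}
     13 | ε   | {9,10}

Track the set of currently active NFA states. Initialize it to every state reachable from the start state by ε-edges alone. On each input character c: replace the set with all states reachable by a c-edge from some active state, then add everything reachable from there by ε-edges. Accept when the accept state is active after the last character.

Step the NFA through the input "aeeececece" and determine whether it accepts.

initial (ε-close {0}): {0}
'a' @ 1: {1,2,4,6}
'e' @ 2: {3,5,8,9,10}  [accepting]
'e' @ 3: {11,12}
'e' @ 4: {9,10,13}  [accepting]
'c' @ 5: {11,12}
'e' @ 6: {9,10,13}  [accepting]
'c' @ 7: {11,12}
'e' @ 8: {9,10,13}  [accepting]
'c' @ 9: {11,12}
'e' @ 10: {9,10,13}  [accepting]
final: {9,10,13}; accept 9 in set

Answer: ACCEPT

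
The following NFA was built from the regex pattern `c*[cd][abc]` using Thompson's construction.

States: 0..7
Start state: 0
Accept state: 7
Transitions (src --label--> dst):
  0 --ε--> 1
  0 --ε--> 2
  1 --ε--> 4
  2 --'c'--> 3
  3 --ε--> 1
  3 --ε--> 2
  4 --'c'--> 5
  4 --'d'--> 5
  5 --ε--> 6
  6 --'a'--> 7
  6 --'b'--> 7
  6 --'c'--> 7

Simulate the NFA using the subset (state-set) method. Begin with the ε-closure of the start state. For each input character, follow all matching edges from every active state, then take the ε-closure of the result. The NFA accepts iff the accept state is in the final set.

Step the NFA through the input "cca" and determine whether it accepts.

Answer: ACCEPT

Trace:
initial (ε-close {0}): {0,1,2,4}
'c' @ 1: {1,2,3,4,5,6}
'c' @ 2: {1,2,3,4,5,6,7}  ✓accept
'a' @ 3: {7}  ✓accept
end set {7} — state 7 in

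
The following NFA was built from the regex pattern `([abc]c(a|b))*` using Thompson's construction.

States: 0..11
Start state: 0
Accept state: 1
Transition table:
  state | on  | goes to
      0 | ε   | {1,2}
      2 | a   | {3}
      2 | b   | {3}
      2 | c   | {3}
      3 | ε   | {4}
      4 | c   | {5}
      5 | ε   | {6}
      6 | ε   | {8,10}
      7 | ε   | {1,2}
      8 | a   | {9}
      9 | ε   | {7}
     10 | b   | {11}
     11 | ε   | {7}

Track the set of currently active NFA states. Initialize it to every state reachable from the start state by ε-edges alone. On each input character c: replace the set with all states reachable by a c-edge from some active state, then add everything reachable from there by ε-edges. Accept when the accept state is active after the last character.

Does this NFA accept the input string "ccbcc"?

Answer: REJECT

Trace:
S₀ = ε-closure({0}) = {0,1,2}
'c' @ 1: {3,4}
'c' @ 2: {5,6,8,10}
'b' @ 3: {1,2,7,11}  (accept∈set)
'c' @ 4: {3,4}
'c' @ 5: {5,6,8,10}
end set {5,6,8,10} — state 1 not in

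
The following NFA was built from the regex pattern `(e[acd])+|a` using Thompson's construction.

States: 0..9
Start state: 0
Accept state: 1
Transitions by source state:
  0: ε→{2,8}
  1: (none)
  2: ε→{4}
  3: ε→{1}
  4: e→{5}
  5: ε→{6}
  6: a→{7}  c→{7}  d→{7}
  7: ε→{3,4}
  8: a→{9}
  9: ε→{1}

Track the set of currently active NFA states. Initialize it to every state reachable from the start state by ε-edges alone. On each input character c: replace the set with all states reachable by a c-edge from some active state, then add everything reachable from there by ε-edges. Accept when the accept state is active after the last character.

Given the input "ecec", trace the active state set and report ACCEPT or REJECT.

Answer: ACCEPT

Steps:
start: ε-closure({0}) = {0,2,4,8}
'e' @ 1: {5,6}
'c' @ 2: {1,3,4,7}  ✓accept
'e' @ 3: {5,6}
'c' @ 4: {1,3,4,7}  ✓accept
final: {1,3,4,7}; accept 1 in set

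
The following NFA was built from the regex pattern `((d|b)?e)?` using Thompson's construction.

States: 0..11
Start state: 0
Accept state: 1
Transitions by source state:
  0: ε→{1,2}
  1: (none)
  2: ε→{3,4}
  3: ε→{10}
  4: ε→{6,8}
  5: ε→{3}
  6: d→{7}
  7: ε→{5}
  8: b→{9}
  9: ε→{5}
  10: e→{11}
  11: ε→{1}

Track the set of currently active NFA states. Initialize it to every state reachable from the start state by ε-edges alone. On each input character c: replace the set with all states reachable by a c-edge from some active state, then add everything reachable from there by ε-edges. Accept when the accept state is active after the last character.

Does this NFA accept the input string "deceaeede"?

initial (ε-close {0}): {0,1,2,3,4,6,8,10}
'd' @ 1: {3,5,7,10}
'e' @ 2: {1,11}  (accept∈set)
'c' @ 3: {}  — state set empty
rest 'eaeede' ignored (set empty)
after full input: {}  (accept=1 not in)

Answer: REJECT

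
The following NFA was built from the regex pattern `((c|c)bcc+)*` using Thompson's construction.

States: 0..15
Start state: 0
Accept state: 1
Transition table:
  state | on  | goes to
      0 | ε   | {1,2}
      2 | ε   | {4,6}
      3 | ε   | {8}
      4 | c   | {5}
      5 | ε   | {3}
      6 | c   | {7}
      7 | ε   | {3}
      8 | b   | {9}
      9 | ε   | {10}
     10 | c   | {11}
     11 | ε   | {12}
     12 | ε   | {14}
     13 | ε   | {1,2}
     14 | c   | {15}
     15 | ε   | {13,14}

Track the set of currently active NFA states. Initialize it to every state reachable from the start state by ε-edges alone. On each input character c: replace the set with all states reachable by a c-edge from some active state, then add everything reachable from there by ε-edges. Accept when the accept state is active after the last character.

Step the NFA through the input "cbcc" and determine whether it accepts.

Answer: ACCEPT

Derivation:
initial (ε-close {0}): {0,1,2,4,6}
'c' @ 1: {3,5,7,8}
'b' @ 2: {9,10}
'c' @ 3: {11,12,14}
'c' @ 4: {1,2,4,6,13,14,15}  [accepting]
after full input: {1,2,4,6,13,14,15}  (accept=1 in)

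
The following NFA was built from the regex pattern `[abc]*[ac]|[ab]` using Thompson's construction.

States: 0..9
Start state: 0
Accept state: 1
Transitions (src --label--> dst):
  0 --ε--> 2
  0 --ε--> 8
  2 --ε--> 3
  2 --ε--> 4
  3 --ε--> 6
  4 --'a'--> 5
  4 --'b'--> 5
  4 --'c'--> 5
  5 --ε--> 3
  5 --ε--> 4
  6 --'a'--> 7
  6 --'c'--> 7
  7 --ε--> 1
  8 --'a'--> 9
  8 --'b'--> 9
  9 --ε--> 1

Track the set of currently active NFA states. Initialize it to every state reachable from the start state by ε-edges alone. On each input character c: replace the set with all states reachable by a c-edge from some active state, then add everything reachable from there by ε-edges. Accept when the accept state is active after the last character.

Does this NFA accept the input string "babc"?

S₀ = ε-closure({0}) = {0,2,3,4,6,8}
'b' @ 1: {1,3,4,5,6,9}  (accept∈set)
'a' @ 2: {1,3,4,5,6,7}  (accept∈set)
'b' @ 3: {3,4,5,6}
'c' @ 4: {1,3,4,5,6,7}  (accept∈set)
final: {1,3,4,5,6,7}; accept 1 in set

Answer: ACCEPT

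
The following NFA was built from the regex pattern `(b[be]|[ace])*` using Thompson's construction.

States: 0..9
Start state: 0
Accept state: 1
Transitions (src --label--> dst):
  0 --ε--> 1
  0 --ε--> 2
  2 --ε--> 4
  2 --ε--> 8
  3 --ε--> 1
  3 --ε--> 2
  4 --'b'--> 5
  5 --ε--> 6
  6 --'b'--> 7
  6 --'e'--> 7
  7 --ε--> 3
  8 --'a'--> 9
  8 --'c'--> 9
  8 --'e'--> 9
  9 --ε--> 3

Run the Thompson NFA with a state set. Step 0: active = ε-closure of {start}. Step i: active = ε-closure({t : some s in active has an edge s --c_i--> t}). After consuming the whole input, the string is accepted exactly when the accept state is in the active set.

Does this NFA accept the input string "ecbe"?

Answer: ACCEPT

Trace:
initial (ε-close {0}): {0,1,2,4,8}
'e' @ 1: {1,2,3,4,8,9}  ✓accept
'c' @ 2: {1,2,3,4,8,9}  ✓accept
'b' @ 3: {5,6}
'e' @ 4: {1,2,3,4,7,8}  ✓accept
final: {1,2,3,4,7,8}; accept 1 in set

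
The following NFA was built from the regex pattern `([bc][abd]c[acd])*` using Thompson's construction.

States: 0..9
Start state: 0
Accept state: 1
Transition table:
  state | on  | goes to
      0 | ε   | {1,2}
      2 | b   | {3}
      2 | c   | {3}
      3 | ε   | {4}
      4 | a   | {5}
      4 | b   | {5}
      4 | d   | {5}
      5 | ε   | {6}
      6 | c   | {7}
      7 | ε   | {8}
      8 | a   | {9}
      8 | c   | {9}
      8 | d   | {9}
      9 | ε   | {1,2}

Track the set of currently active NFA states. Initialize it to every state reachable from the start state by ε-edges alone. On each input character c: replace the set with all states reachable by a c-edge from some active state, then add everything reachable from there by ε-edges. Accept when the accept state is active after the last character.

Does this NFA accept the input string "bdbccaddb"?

initial (ε-close {0}): {0,1,2}
'b' @ 1: {3,4}
'd' @ 2: {5,6}
'b' @ 3: {}  — dead — no transitions
rest 'ccaddb' ignored (set empty)
end set {} — state 1 not in

Answer: REJECT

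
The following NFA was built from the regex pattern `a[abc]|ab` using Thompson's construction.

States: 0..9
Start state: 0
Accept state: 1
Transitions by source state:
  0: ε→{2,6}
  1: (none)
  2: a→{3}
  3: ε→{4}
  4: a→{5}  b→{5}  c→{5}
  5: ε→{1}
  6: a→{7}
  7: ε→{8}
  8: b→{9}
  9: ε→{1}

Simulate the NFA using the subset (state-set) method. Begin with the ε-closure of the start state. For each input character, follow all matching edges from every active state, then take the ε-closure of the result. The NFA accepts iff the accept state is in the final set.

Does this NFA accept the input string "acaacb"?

Answer: REJECT

Trace:
initial (ε-close {0}): {0,2,6}
'a' @ 1: {3,4,7,8}
'c' @ 2: {1,5}  ✓accept
'a' @ 3: {}  — no active states
rest 'acb' ignored (set empty)
final: {}; accept 1 not in set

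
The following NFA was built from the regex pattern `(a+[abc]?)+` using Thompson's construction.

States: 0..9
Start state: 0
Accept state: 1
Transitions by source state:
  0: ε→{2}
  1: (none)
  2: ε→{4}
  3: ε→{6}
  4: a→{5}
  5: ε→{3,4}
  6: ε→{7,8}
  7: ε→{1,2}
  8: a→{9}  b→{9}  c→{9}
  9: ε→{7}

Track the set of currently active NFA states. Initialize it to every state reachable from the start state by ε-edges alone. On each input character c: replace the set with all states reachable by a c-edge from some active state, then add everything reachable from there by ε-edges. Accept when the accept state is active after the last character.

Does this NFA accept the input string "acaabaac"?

Answer: ACCEPT

Trace:
initial (ε-close {0}): {0,2,4}
'a' @ 1: {1,2,3,4,5,6,7,8}  ✓accept
'c' @ 2: {1,2,4,7,9}  ✓accept
'a' @ 3: {1,2,3,4,5,6,7,8}  ✓accept
'a' @ 4: {1,2,3,4,5,6,7,8,9}  ✓accept
'b' @ 5: {1,2,4,7,9}  ✓accept
'a' @ 6: {1,2,3,4,5,6,7,8}  ✓accept
'a' @ 7: {1,2,3,4,5,6,7,8,9}  ✓accept
'c' @ 8: {1,2,4,7,9}  ✓accept
final: {1,2,4,7,9}; accept 1 in set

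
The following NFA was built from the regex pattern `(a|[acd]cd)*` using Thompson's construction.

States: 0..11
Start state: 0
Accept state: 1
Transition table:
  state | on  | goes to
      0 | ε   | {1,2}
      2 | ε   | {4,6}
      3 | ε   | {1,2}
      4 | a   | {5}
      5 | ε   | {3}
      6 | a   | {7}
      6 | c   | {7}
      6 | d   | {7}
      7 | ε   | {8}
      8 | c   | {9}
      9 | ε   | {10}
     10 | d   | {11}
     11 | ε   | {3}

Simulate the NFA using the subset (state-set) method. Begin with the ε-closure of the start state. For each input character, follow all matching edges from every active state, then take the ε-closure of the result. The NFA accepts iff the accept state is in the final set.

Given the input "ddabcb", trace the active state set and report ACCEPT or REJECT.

start: ε-closure({0}) = {0,1,2,4,6}
'd' @ 1: {7,8}
'd' @ 2: {}  — no active states
rest 'abcb' ignored (set empty)
final: {}; accept 1 not in set

Answer: REJECT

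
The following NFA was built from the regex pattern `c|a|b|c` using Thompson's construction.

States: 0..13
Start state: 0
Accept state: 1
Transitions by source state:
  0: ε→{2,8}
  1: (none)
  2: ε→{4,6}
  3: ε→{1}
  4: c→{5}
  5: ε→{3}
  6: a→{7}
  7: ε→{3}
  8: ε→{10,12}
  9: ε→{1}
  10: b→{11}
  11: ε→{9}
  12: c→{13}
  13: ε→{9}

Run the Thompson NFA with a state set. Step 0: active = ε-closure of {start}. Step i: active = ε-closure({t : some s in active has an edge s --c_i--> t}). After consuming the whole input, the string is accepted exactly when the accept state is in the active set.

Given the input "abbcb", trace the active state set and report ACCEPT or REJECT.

Answer: REJECT

Trace:
start: ε-closure({0}) = {0,2,4,6,8,10,12}
'a' @ 1: {1,3,7}  (accept∈set)
'b' @ 2: {}  — dead — no transitions
rest 'bcb' ignored (set empty)
after full input: {}  (accept=1 not in)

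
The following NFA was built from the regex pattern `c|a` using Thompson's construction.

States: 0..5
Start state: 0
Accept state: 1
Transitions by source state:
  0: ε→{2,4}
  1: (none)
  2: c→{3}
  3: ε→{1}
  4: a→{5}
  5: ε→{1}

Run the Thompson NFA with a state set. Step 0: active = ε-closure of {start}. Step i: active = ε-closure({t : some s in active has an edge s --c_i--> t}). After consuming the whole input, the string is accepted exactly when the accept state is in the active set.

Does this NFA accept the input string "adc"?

Answer: REJECT

Steps:
initial (ε-close {0}): {0,2,4}
'a' @ 1: {1,5}  ✓accept
'd' @ 2: {}  — state set empty
rest 'c' ignored (set empty)
final: {}; accept 1 not in set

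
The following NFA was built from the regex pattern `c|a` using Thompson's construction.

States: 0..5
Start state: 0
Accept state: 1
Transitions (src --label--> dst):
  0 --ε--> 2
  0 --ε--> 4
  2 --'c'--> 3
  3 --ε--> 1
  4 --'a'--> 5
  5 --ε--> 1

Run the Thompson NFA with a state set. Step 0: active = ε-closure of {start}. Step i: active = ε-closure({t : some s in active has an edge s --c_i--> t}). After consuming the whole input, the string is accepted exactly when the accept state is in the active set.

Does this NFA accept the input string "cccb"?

Answer: REJECT

Trace:
S₀ = ε-closure({0}) = {0,2,4}
'c' @ 1: {1,3}  (accept∈set)
'c' @ 2: {}  — state set empty
rest 'cb' ignored (set empty)
end set {} — state 1 not in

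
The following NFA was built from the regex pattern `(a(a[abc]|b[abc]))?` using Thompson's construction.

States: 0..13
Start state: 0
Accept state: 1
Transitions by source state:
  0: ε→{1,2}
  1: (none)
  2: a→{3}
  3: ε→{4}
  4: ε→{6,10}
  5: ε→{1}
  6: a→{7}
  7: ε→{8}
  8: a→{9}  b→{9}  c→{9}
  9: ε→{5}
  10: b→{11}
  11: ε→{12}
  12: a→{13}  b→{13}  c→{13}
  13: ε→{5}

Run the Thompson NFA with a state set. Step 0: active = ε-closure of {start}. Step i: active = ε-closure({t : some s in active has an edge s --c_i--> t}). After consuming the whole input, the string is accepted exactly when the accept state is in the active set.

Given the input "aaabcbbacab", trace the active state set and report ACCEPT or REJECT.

start: ε-closure({0}) = {0,1,2}
'a' @ 1: {3,4,6,10}
'a' @ 2: {7,8}
'a' @ 3: {1,5,9}  ✓accept
'b' @ 4: {}  — state set empty
rest 'cbbacab' ignored (set empty)
final: {}; accept 1 not in set

Answer: REJECT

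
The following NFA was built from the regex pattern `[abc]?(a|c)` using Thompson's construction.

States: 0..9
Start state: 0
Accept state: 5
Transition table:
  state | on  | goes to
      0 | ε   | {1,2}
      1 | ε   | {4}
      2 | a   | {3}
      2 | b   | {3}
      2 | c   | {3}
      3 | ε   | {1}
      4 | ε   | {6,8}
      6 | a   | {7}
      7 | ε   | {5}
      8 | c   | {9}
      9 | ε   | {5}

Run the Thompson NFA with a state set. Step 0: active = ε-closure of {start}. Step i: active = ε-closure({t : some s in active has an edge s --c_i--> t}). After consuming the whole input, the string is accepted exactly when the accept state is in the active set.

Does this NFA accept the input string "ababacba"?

S₀ = ε-closure({0}) = {0,1,2,4,6,8}
'a' @ 1: {1,3,4,5,6,7,8}  ✓accept
'b' @ 2: {}  — dead — no transitions
rest 'abacba' ignored (set empty)
after full input: {}  (accept=5 not in)

Answer: REJECT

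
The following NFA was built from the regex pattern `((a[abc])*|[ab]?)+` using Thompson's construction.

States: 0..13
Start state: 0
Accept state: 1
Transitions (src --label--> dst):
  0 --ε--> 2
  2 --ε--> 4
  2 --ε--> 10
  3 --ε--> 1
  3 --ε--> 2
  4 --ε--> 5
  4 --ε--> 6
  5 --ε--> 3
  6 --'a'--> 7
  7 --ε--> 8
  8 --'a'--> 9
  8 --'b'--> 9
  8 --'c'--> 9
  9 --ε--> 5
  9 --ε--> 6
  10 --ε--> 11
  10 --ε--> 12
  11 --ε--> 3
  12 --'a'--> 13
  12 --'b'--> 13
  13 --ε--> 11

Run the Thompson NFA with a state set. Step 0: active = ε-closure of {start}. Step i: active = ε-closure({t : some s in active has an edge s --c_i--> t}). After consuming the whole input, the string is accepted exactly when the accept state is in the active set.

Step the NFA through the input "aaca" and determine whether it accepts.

start: ε-closure({0}) = {0,1,2,3,4,5,6,10,11,12}
'a' @ 1: {1,2,3,4,5,6,7,8,10,11,12,13}  (accept∈set)
'a' @ 2: {1,2,3,4,5,6,7,8,9,10,11,12,13}  (accept∈set)
'c' @ 3: {1,2,3,4,5,6,9,10,11,12}  (accept∈set)
'a' @ 4: {1,2,3,4,5,6,7,8,10,11,12,13}  (accept∈set)
after full input: {1,2,3,4,5,6,7,8,10,11,12,13}  (accept=1 in)

Answer: ACCEPT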